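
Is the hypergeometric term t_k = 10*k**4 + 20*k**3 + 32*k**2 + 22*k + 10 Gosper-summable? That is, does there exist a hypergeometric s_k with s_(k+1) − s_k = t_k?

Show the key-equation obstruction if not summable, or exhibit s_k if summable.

Yes. s_k = 2*k*(k**4 + 2*k**2 + 2).

t_(k+1)/t_k = (5*k**4 + 30*k**3 + 76*k**2 + 93*k + 47)/(5*k**4 + 10*k**3 + 16*k**2 + 11*k + 5).
Factor: A=1; B=1; C=k**4 + 2*k**3 + 16*k**2/5 + 11*k/5 + 1.
Key eq: (1)·f(k+1) = (1)·f(k) + (k**4 + 2*k**3 + 16*k**2/5 + 11*k/5 + 1).
From deg A=0, deg B=0, deg C=4: d=5.
Coefficient equations give f(k) = k*(k**4 + 2*k**2 + 2)/5.
So s_k = (B(k−1)f/C)·t_k = (k*(k**4 + 2*k**2 + 2)/(5*k**4 + 10*k**3 + 16*k**2 + 11*k + 5))·t_k = 2*k*(k**4 + 2*k**2 + 2).
Verify: 10*k**4 + 20*k**3 + 32*k**2 + 22*k + 10 matches t_k.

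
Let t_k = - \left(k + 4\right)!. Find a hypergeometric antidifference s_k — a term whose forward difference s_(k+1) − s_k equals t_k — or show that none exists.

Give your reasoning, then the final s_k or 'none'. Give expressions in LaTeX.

none — t_k is not Gosper-summable

Ratio r(k) = k + 5.
Take A(k)=k + 5, B(k)=1, C(k)=1.
Need (k + 5)·f(k+1) − (1)·f(k) = 1.
Bound: deg f ≤ -1.
deg f ≤ -1 is impossible — no certificate.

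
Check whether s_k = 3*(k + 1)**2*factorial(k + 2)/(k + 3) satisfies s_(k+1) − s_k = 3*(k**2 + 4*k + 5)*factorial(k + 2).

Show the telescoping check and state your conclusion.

Invalid: residual -6*(k**3 + 7*k**2 + 16*k + 14)*factorial(k + 2)/((k + 3)*(k + 4)) ≠ 0.

s_(k+1) = 3*(k + 2)**2*factorial(k + 3)/(k + 4)
s_(k+1) − s_k = 3*(k**4 + 9*k**3 + 31*k**2 + 51*k + 32)*factorial(k + 2)/((k + 3)*(k + 4))
(s_(k+1) − s_k) − t_k = -6*(k**3 + 7*k**2 + 16*k + 14)*factorial(k + 2)/((k + 3)*(k + 4))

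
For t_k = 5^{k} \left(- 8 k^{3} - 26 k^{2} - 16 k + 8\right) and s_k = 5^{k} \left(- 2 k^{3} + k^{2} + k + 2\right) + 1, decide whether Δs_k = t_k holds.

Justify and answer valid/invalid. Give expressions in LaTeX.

s_(k+1) = 5**(k + 1)*(k - 2*(k + 1)**3 + (k + 1)**2 + 3) + 1
s_(k+1) − s_k = 5**k*(-8*k**3 - 26*k**2 - 16*k + 8)
(s_(k+1) − s_k) − t_k = 0

Valid — Δs_k = t_k.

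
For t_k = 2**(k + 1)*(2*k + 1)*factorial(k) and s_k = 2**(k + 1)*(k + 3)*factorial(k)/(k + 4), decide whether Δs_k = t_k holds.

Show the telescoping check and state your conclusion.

Invalid: residual -2**(k + 1)*(2*k**2 + 9*k + 3)*factorial(k)/((k + 4)*(k + 5)) ≠ 0.

s_(k+1) = 2**(k + 2)*(k + 4)*factorial(k + 1)/(k + 5)
s_(k+1) − s_k = 2**(k + 1)*(2*k**3 + 17*k**2 + 40*k + 17)*factorial(k)/((k + 4)*(k + 5))
(s_(k+1) − s_k) − t_k = -2**(k + 1)*(2*k**2 + 9*k + 3)*factorial(k)/((k + 4)*(k + 5))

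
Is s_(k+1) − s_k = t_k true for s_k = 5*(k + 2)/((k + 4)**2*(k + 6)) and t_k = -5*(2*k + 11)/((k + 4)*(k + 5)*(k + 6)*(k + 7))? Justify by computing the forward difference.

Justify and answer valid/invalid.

Invalid: residual 10*(3*k**2 + 31*k + 79)/(k**6 + 31*k**5 + 397*k**4 + 2689*k**3 + 10162*k**2 + 20320*k + 16800) ≠ 0.

s_(k+1) = 5*(k + 3)/((k + 5)**2*(k + 7))
s_(k+1) − s_k = 5*(-(k + 2)*(k + 5)**2*(k + 7) + (k + 3)*(k + 4)**2*(k + 6))/((k + 4)**2*(k + 5)**2*(k + 6)*(k + 7))
(s_(k+1) − s_k) − t_k = 10*(3*k**2 + 31*k + 79)/(k**6 + 31*k**5 + 397*k**4 + 2689*k**3 + 10162*k**2 + 20320*k + 16800)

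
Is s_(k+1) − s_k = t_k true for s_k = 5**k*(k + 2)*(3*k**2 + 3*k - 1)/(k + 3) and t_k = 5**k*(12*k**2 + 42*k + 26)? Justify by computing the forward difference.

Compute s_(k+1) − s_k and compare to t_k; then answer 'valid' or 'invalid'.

s_(k+1) = 5**(k + 1)*(k + 3)*(3*k + 3*(k + 1)**2 + 2)/(k + 4)
s_(k+1) − s_k = 5**k*(12*k**4 + 114*k**3 + 389*k**2 + 537*k + 233)/(k**2 + 7*k + 12)
(s_(k+1) − s_k) − t_k = 5**k*(-12*k**3 - 75*k**2 - 149*k - 79)/(k**2 + 7*k + 12)

Invalid: residual 5**k*(-12*k**3 - 75*k**2 - 149*k - 79)/(k**2 + 7*k + 12) ≠ 0.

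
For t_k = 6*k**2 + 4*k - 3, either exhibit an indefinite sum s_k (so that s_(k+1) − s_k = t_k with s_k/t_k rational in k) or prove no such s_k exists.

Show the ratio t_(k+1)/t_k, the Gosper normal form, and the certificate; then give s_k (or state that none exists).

s_k = k*(2*k**2 - k - 4)

Compute t_(k+1)/t_k: get (6*k**2 + 16*k + 7)/(6*k**2 + 4*k - 3).
Normal form (A,B,C) = (1, 1, k**2 + 2*k/3 - 1/2).
Need (1)·f(k+1) − (1)·f(k) = k**2 + 2*k/3 - 1/2.
From deg A=0, deg B=0, deg C=2: d=3.
Solving with deg f ≤ 3: f(k) = k*(2*k**2 - k - 4)/6.
So s_k = (B(k−1)f/C)·t_k = (k*(2*k**2 - k - 4)/(6*k**2 + 4*k - 3))·t_k = k*(2*k**2 - k - 4).
Verify: 6*k**2 + 4*k - 3 matches t_k.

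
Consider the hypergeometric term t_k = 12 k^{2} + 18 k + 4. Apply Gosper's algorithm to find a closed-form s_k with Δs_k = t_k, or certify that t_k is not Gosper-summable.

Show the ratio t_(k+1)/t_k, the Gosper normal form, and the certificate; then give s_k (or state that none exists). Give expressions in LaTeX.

s_k = k \left(4 k^{2} + 3 k - 3\right)

Ratio r(k) = (6*k**2 + 21*k + 17)/(6*k**2 + 9*k + 2).
Normal form (A,B,C) = (1, 1, k**2 + 3*k/2 + 1/3).
f must satisfy (1)·f(k+1) − (1)·f(k) = k**2 + 3*k/2 + 1/3.
Degrees (0,0,2) ⇒ d ≤ 3.
Coefficient equations give f(k) = k*(4*k**2 + 3*k - 3)/12.
Certificate R = B(k−1)f/C = k*(4*k**2 + 3*k - 3)/(2*(6*k**2 + 9*k + 2)) gives s_k = k*(4*k**2 + 3*k - 3).
Check: Δs_k = 12*k**2 + 18*k + 4. ✓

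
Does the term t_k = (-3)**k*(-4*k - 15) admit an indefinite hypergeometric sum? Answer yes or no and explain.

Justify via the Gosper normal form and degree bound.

The ratio is 3*(-4*k - 19)/(4*k + 15).
A = -3, B = 1, C = k + 15/4.
Key eq: (-3)·f(k+1) = (1)·f(k) + (k + 15/4).
Degrees (0,0,1) ⇒ d ≤ 1.
A polynomial solution: f(k) = -(k + 3)/4.
Certificate R = B(k−1)f/C = -(k + 3)/(4*k + 15) gives s_k = (-3)**k*(k + 3).
Check: Δs_k = (-3)**k*(-4*k - 15). ✓

Yes. s_k = (-3)**k*(k + 3).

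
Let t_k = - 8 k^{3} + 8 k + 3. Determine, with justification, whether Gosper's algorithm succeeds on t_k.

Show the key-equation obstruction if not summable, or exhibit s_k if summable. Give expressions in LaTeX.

The ratio is (8*k - 8*(k + 1)**3 + 11)/(-8*k**3 + 8*k + 3).
Factor: A=1; B=1; C=k**3 - k - 3/8.
Need (1)·f(k+1) − (1)·f(k) = k**3 - k - 3/8.
From deg A=0, deg B=0, deg C=3: d=4.
Solve for f: f(k) = k*(2*k**3 - 4*k**2 - 2*k + 1)/8 (degree 4 ≤ 4).
Certificate R = B(k−1)f/C = k*(2*k**3 - 4*k**2 - 2*k + 1)/((2*k + 1)*(4*k**2 - 2*k - 3)) gives s_k = k*(-2*k**3 + 4*k**2 + 2*k - 1).
Verify: -8*k**3 + 8*k + 3 matches t_k.

Yes. s_k = k \left(- 2 k^{3} + 4 k^{2} + 2 k - 1\right).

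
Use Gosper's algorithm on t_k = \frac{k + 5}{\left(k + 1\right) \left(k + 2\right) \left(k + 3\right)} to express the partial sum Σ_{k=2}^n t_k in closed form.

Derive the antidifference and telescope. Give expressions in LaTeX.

Compute t_(k+1)/t_k: get (k + 1)*(k + 6)/((k + 4)*(k + 5)).
Normal form (A,B,C) = (k + 1, k + 4, k + 5).
Need (k + 1)·f(k+1) − (k + 3)·f(k) = k + 5.
Degrees (1,1,1) ⇒ d ≤ 2.
Solving with deg f ≤ 2: f(k) = k*(3*k + 7)/2.
So s_k = (B(k−1)f/C)·t_k = (k*(k + 3)*(3*k + 7)/(2*(k + 5)))·t_k = k*(3*k + 7)/(2*(k + 1)*(k + 2)).
Check: Δs_k = (k + 5)/(k**3 + 6*k**2 + 11*k + 6). ✓
Evaluate: s_(n+1) = (3*n**2 + 13*n + 10)/(2*(n**2 + 5*n + 6)); subtract s_(2) = 13/12 ⇒ S(n) = (5*n**2 + 13*n - 18)/(12*(n**2 + 5*n + 6)).

S(n) = \frac{5 n^{2} + 13 n - 18}{12 \left(n^{2} + 5 n + 6\right)}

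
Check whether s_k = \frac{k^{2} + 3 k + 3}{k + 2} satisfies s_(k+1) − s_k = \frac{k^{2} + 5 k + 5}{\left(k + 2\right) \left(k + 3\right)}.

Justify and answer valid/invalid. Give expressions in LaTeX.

Valid — Δs_k = t_k.

s_(k+1) = (k**2 + 5*k + 7)/(k + 3)
s_(k+1) − s_k = (k**2 + 5*k + 5)/(k**2 + 5*k + 6)
(s_(k+1) − s_k) − t_k = 0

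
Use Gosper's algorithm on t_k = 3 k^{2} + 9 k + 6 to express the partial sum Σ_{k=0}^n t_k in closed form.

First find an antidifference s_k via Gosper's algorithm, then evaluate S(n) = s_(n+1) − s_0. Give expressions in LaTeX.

S(n) = n^{3} + 6 n^{2} + 11 n + 6

Compute t_(k+1)/t_k: get (k + 3)/(k + 1).
A = 1, B = 1, C = k**2 + 3*k + 2.
Set up (1)·f(k+1) − (1)·f(k) − (k**2 + 3*k + 2) = 0.
Bound: deg f ≤ 3.
A polynomial solution: f(k) = k*(k + 1)*(k + 2)/3.
R(k) = B(k−1)·f(k)/C(k) = k/3; s_k = R·t_k = k*(k**2 + 3*k + 2).
Verify: 3*k**2 + 9*k + 6 matches t_k.
s_(n+1) = n**3 + 6*n**2 + 11*n + 6 and s_(0) = 0, so S(n) = n**3 + 6*n**2 + 11*n + 6.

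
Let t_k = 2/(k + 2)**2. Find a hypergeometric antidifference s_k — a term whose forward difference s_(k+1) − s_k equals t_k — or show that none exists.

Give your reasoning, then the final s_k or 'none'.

Ratio r(k) = (k + 2)**2/(k + 3)**2.
Gosper form: A/B · C(k+1)/C(k) with A=k**2 + 4*k + 4, B=k**2 + 6*k + 9, C=1.
f must satisfy (k**2 + 4*k + 4)·f(k+1) − (k**2 + 4*k + 4)·f(k) = 1.
Degrees (2,2,0) ⇒ d ≤ 0.
Write f(k) = c0. Then LHS − RHS = -1, requiring -1 = 0: contradictory. No certificate.

none (Gosper's algorithm certifies no s_k)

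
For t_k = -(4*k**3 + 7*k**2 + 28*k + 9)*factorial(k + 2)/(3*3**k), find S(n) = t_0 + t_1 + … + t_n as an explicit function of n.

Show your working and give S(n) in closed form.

S(n) = (6*3**n - 4*n**5*factorial(n) - 31*n**4*factorial(n) - 90*n**3*factorial(n) - 125*n**2*factorial(n) - 86*n*factorial(n) - 24*factorial(n))/(3*3**n)

Ratio r(k) = (4*k**4 + 31*k**3 + 111*k**2 + 210*k + 144)/(3*(4*k**3 + 7*k**2 + 28*k + 9)).
So A=k/3 + 1 and B=1, with C=k**3 + 7*k**2/4 + 7*k + 9/4.
Need (k/3 + 1)·f(k+1) − (1)·f(k) = k**3 + 7*k**2/4 + 7*k + 9/4.
From deg A=1, deg B=0, deg C=3: d=2.
Solving with deg f ≤ 2: f(k) = 3*(4*k**2 - k + 1)/4.
Certificate R = B(k−1)f/C = 3*(4*k**2 - k + 1)/(4*k**3 + 7*k**2 + 28*k + 9) gives s_k = -(4*k**2 - k + 1)*factorial(k + 2)/3**k.
Check: Δs_k = -(4*k**3 + 7*k**2 + 28*k + 9)*factorial(k + 2)/(3*3**k). ✓
Σ_(k=0)^n t_k = s_(n+1) − s_(0) = (-3**(-n - 1)*(4*n**2 + 7*n + 4)*factorial(n + 3)) − (-2), i.e. (6*3**n - 4*n**5*factorial(n) - 31*n**4*factorial(n) - 90*n**3*factorial(n) - 125*n**2*factorial(n) - 86*n*factorial(n) - 24*factorial(n))/(3*3**n).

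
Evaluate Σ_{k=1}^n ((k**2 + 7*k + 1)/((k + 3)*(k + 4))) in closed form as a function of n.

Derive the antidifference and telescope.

Ratio r(k) = (k + 3)*(7*k + (k + 1)**2 + 8)/((k + 5)*(k**2 + 7*k + 1)).
Normal form (A,B,C) = (k + 3, k + 5, k**2 + 7*k + 1).
Set up (k + 3)·f(k+1) − (k + 4)·f(k) − (k**2 + 7*k + 1) = 0.
deg f ≤ 2 (via 1,1,2).
Match coefficients ⇒ f(k) = k*(3*k - 2)/3.
So s_k = (B(k−1)f/C)·t_k = (k*(k + 4)*(3*k - 2)/(3*(k**2 + 7*k + 1)))·t_k = k*(3*k - 2)/(3*(k + 3)).
Verify: (k**2 + 7*k + 1)/(k**2 + 7*k + 12) matches t_k.
s_(n+1) = (3*n**2 + 4*n + 1)/(3*(n + 4)) and s_(1) = 1/12, so S(n) = n*(4*n + 5)/(4*(n + 4)).

S(n) = n*(4*n + 5)/(4*(n + 4))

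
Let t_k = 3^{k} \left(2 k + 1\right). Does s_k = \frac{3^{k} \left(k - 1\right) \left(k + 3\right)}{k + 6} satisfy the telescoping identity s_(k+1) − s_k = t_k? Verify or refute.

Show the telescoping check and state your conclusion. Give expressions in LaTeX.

Invalid: residual \frac{3^{k + 1} \left(- 2 k^{2} - 12 k - 7\right)}{k^{2} + 13 k + 42} ≠ 0.

s_(k+1) = 3**(k + 1)*k*(k + 4)/(k + 7)
s_(k+1) − s_k = 3**k*(2*k**3 + 21*k**2 + 61*k + 21)/(k**2 + 13*k + 42)
(s_(k+1) − s_k) − t_k = 3**(k + 1)*(-2*k**2 - 12*k - 7)/(k**2 + 13*k + 42)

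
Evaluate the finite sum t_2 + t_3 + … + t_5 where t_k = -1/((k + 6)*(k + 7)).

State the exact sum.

Compute t_(k+1)/t_k: get (k + 6)/(k + 8).
A = k + 6, B = k + 8, C = 1.
Need (k + 6)·f(k+1) − (k + 7)·f(k) = 1.
d = 1 from the (1,1,0) case.
Solve for f: f(k) = k/6 (degree 1 ≤ 1).
Certificate R = B(k−1)f/C = k*(k + 7)/6 gives s_k = -k/(6*k + 36).
s_(k+1) − s_k = -1/(k**2 + 13*k + 42) = t_k.
Σ_(k=2)^(5) t_k = s_(6) − s_(2) = -1/12 − (-1/24) = -1/24.

Σ = -1/24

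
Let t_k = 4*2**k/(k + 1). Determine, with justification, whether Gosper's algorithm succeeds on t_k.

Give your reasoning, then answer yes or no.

Compute t_(k+1)/t_k: get 2*(k + 1)/(k + 2).
A = 2*k + 2, B = k + 2, C = 1.
f must satisfy (2*k + 2)·f(k+1) − (k + 1)·f(k) = 1.
Degrees (1,1,0) ⇒ d ≤ -1.
deg f ≤ -1 is impossible — no certificate.

No. Not Gosper-summable.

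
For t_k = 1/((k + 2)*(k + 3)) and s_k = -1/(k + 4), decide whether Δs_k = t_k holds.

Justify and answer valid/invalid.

s_(k+1) = -1/(k + 5)
s_(k+1) − s_k = 1/((k + 4)*(k + 5))
(s_(k+1) − s_k) − t_k = 2*(-2*k - 7)/(k**4 + 14*k**3 + 71*k**2 + 154*k + 120)

Invalid: residual 2*(-2*k - 7)/(k**4 + 14*k**3 + 71*k**2 + 154*k + 120) ≠ 0.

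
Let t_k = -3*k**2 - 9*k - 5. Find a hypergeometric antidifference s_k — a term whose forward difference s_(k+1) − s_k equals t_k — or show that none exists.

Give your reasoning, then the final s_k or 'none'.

t_(k+1)/t_k = (3*k**2 + 15*k + 17)/(3*k**2 + 9*k + 5).
A = 1, B = 1, C = k**2 + 3*k + 5/3.
f must satisfy (1)·f(k+1) − (1)·f(k) = k**2 + 3*k + 5/3.
Bound: deg f ≤ 3.
Coefficient equations give f(k) = k*(k**2 + 3*k + 1)/3.
R(k) = B(k−1)·f(k)/C(k) = k*(k**2 + 3*k + 1)/(3*k**2 + 9*k + 5); s_k = R·t_k = k*(-k**2 - 3*k - 1).
Check: Δs_k = -3*k**2 - 9*k - 5. ✓

s_k = k*(-k**2 - 3*k - 1)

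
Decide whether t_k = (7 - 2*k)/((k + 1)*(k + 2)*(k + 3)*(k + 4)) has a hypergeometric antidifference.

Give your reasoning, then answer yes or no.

r(k) = (k + 1)*(2*k - 5)/((k + 5)*(2*k - 7)) after simplifying.
Take A(k)=k + 1, B(k)=k + 5, C(k)=k - 7/2.
Key eq: (k + 1)·f(k+1) = (k + 4)·f(k) + (k - 7/2).
Bound: deg f ≤ 3.
Coefficient equations give f(k) = -k*(k**2 + 6*k + 14)/6.
Get s_k = R·t_k = k*(k**2 + 6*k + 14)/(3*(k + 1)*(k + 2)*(k + 3)) with R(k) = B(k−1)f(k)/C(k) = -k*(k + 4)*(k**2 + 6*k + 14)/(3*(2*k - 7)).
Verify: (7 - 2*k)/(k**4 + 10*k**3 + 35*k**2 + 50*k + 24) matches t_k.

Yes. s_k = k*(k**2 + 6*k + 14)/(3*(k + 1)*(k + 2)*(k + 3)).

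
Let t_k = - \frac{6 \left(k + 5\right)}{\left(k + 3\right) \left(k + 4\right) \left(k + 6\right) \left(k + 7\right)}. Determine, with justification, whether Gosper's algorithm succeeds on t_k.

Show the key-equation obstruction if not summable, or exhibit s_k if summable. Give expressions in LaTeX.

Compute t_(k+1)/t_k: get (k + 3)*(k + 6)**2/((k + 5)**2*(k + 8)).
So A=k + 3 and B=k + 8, with C=k**2 + 10*k + 25.
Set up (k + 3)·f(k+1) − (k + 7)·f(k) − (k**2 + 10*k + 25) = 0.
d = 4 from the (1,1,2) case.
Solve for f: f(k) = k*(k + 4)*(k + 5)*(k + 9)/36 (degree 4 ≤ 4).
Get s_k = R·t_k = k*(-k - 9)/(6*(k**2 + 9*k + 18)) with R(k) = B(k−1)f(k)/C(k) = k*(k + 4)*(k + 7)*(k + 9)/(36*(k + 5)).
s_(k+1) − s_k = 6*(-k - 5)/(k**4 + 20*k**3 + 145*k**2 + 450*k + 504) = t_k.

Yes. s_k = \frac{k \left(- k - 9\right)}{6 \left(k^{2} + 9 k + 18\right)}.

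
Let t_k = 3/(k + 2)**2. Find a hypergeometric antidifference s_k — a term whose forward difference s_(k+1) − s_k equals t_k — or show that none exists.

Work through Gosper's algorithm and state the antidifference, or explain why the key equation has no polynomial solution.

Step 1: r(k) = (k + 2)**2/(k + 3)**2.
So A=k**2 + 4*k + 4 and B=k**2 + 6*k + 9, with C=1.
f must satisfy (k**2 + 4*k + 4)·f(k+1) − (k**2 + 4*k + 4)·f(k) = 1.
Bound: deg f ≤ 0.
Write f(k) = c0. Then LHS − RHS = -1, requiring -1 = 0: contradictory. No certificate.

no hypergeometric antidifference exists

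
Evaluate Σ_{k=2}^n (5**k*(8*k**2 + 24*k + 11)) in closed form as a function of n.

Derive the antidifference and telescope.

Step 1: r(k) = 5*(8*k**2 + 40*k + 43)/(8*k**2 + 24*k + 11).
Normal form (A,B,C) = (5, 1, k**2 + 3*k + 11/8).
Set up (5)·f(k+1) − (1)·f(k) − (k**2 + 3*k + 11/8) = 0.
Bound: deg f ≤ 2.
A polynomial solution: f(k) = (k + 1)*(2*k - 1)/8.
Then R = B(k−1)f/C = (k + 1)*(2*k - 1)/(8*k**2 + 24*k + 11), so s_k = R(k)·t_k = 5**k*(2*k**2 + k - 1).
s_(k+1) − s_k = 5**k*(8*k**2 + 24*k + 11) = t_k.
Σ_(k=2)^n t_k = s_(n+1) − s_(2) = (5**(n + 1)*(2*n**2 + 5*n + 2)) − (225), i.e. 10*5**n*n**2 + 25*5**n*n + 10*5**n - 225.

S(n) = 10*5**n*n**2 + 25*5**n*n + 10*5**n - 225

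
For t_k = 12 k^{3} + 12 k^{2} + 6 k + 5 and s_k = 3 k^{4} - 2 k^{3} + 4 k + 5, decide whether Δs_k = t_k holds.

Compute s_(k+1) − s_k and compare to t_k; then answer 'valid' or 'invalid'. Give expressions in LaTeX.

s_(k+1) = 4*k + 3*(k + 1)**4 - 2*(k + 1)**3 + 9
s_(k+1) − s_k = 12*k**3 + 12*k**2 + 6*k + 5
(s_(k+1) − s_k) − t_k = 0

Valid: the claim telescopes to t_k.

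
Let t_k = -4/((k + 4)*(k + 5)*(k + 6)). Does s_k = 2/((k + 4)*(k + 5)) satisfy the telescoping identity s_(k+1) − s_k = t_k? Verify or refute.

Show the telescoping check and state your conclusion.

Valid — Δs_k = t_k.

s_(k+1) = 2/((k + 5)*(k + 6))
s_(k+1) − s_k = -4/(k**3 + 15*k**2 + 74*k + 120)
(s_(k+1) − s_k) − t_k = 0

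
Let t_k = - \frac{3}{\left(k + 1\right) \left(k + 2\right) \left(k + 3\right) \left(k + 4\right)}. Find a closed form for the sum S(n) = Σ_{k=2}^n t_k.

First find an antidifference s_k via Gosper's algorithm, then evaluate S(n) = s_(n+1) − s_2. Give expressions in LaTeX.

The ratio is (k + 1)/(k + 5).
Factor: A=k + 1; B=k + 5; C=1.
Key eq: (k + 1)·f(k+1) = (k + 4)·f(k) + (1).
Degrees (1,1,0) ⇒ d ≤ 3.
Coefficient equations give f(k) = k*(k**2 + 6*k + 11)/18.
Certificate R = B(k−1)f/C = k*(k + 4)*(k**2 + 6*k + 11)/18 gives s_k = k*(-k**2 - 6*k - 11)/(6*(k + 1)*(k + 2)*(k + 3)).
Check: Δs_k = -3/(k**4 + 10*k**3 + 35*k**2 + 50*k + 24). ✓
s_(n+1) = (-n**3 - 9*n**2 - 26*n - 18)/(6*(n**3 + 9*n**2 + 26*n + 24)) and s_(2) = -3/20, so S(n) = (-n**3 - 9*n**2 - 26*n + 36)/(60*(n**3 + 9*n**2 + 26*n + 24)).

S(n) = \frac{- n^{3} - 9 n^{2} - 26 n + 36}{60 \left(n^{3} + 9 n^{2} + 26 n + 24\right)}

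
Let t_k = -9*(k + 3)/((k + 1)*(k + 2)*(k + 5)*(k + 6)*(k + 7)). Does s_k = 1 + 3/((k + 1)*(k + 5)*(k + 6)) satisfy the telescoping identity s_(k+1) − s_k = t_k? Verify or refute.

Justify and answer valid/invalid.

s_(k+1) = 1 + 3/((k + 2)*(k + 6)*(k + 7))
s_(k+1) − s_k = 9*(-k - 3)/(k**5 + 21*k**4 + 163*k**3 + 567*k**2 + 844*k + 420)
(s_(k+1) − s_k) − t_k = 0

Valid — Δs_k = t_k.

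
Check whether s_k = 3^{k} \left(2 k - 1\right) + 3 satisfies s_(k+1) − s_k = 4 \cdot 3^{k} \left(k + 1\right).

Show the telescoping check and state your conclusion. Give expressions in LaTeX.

s_(k+1) = 3*3**k*(2*k + 1) + 3
s_(k+1) − s_k = 4*3**k*(k + 1)
(s_(k+1) − s_k) − t_k = 0

valid (s_(k+1) − s_k reduces to t_k)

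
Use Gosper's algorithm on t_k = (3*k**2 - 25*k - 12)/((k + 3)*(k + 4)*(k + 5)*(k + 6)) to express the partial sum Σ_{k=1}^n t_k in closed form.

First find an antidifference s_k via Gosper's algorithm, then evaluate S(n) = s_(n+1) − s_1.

t_(k+1)/t_k = (k + 3)*(25*k - 3*(k + 1)**2 + 37)/((k + 7)*(-3*k**2 + 25*k + 12)).
Factor: A=k + 3; B=k + 7; C=k**2 - 25*k/3 - 4.
Set up (k + 3)·f(k+1) − (k + 6)·f(k) − (k**2 - 25*k/3 - 4) = 0.
From deg A=1, deg B=1, deg C=2: d=3.
Solving with deg f ≤ 3: f(k) = -k*(k**2 + 72*k + 7)/60.
Get s_k = R·t_k = k*(-k**2 - 72*k - 7)/(20*(k + 3)*(k + 4)*(k + 5)) with R(k) = B(k−1)f(k)/C(k) = -k*(k + 6)*(k**2 + 72*k + 7)/(20*(3*k**2 - 25*k - 12)).
s_(k+1) − s_k = (3*k**2 - 25*k - 12)/(k**4 + 18*k**3 + 119*k**2 + 342*k + 360) = t_k.
Telescope: S(n) = s_(n+1) − s_(1) = (-n**3 - 75*n**2 - 154*n - 80)/(20*(n**3 + 15*n**2 + 74*n + 120)) − (-1/30) = n*(-n**2 - 195*n - 314)/(60*(n**3 + 15*n**2 + 74*n + 120)).

S(n) = n*(-n**2 - 195*n - 314)/(60*(n**3 + 15*n**2 + 74*n + 120))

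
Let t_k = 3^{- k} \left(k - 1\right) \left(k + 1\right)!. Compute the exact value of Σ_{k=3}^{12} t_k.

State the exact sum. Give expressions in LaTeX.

Step 1: r(k) = k*(k + 2)/(3*(k - 1)).
Normal form (A,B,C) = (k/3 + 2/3, 1, k - 1).
Need (k/3 + 2/3)·f(k+1) − (1)·f(k) = k - 1.
Bound: deg f ≤ 0.
Match coefficients ⇒ f(k) = 3.
So s_k = (B(k−1)f/C)·t_k = (3/(k - 1))·t_k = 3**(1 - k)*factorial(k + 1).
Verify: (k - 1)*factorial(k + 1)/3**k matches t_k.
Σ_(k=3)^(12) t_k = s_(13) − s_(3) = 358758400/2187 − (8/3) = 358752568/2187.

Σ = 358752568/2187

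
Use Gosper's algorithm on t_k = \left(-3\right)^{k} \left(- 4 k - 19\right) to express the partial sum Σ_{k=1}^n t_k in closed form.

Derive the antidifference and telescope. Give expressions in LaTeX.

S(n) = - 3 \left(-3\right)^{n} n - 15 \left(-3\right)^{n} + 15

Ratio r(k) = 3*(-4*k - 23)/(4*k + 19).
Factor: A=-3; B=1; C=k + 19/4.
Set up (-3)·f(k+1) − (1)·f(k) − (k + 19/4) = 0.
Bound: deg f ≤ 1.
Solve for f: f(k) = -(k + 4)/4 (degree 1 ≤ 1).
Get s_k = R·t_k = (-3)**k*(k + 4) with R(k) = B(k−1)f(k)/C(k) = -(k + 4)/(4*k + 19).
Check: Δs_k = (-3)**k*(-4*k - 19). ✓
Evaluate: s_(n+1) = (-3)**(n + 1)*(n + 5); subtract s_(1) = -15 ⇒ S(n) = -3*(-3)**n*n - 15*(-3)**n + 15.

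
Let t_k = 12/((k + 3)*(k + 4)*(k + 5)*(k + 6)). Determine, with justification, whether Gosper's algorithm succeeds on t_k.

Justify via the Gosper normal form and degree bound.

The ratio is (k + 3)/(k + 7).
So A=k + 3 and B=k + 7, with C=1.
Solve (k + 3)·f(k+1) − (k + 6)·f(k) = 1.
From deg A=1, deg B=1, deg C=0: d=3.
Solving with deg f ≤ 3: f(k) = k*(k**2 + 12*k + 47)/180.
So s_k = (B(k−1)f/C)·t_k = (k*(k + 6)*(k**2 + 12*k + 47)/180)·t_k = k*(k**2 + 12*k + 47)/(15*(k + 3)*(k + 4)*(k + 5)).
s_(k+1) − s_k = 12/(k**4 + 18*k**3 + 119*k**2 + 342*k + 360) = t_k.

Yes. s_k = k*(k**2 + 12*k + 47)/(15*(k + 3)*(k + 4)*(k + 5)).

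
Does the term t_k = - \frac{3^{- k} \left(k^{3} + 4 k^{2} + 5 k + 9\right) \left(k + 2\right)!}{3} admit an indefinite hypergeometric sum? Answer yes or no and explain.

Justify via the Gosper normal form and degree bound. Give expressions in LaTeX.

Yes. s_k = - 3^{- k} \left(k^{2} + 2 k - 4\right) \left(k + 2\right)!.

Compute t_(k+1)/t_k: get (k**4 + 10*k**3 + 37*k**2 + 67*k + 57)/(3*(k**3 + 4*k**2 + 5*k + 9)).
Normal form (A,B,C) = (k/3 + 1, 1, k**3 + 4*k**2 + 5*k + 9).
Set up (k/3 + 1)·f(k+1) − (1)·f(k) − (k**3 + 4*k**2 + 5*k + 9) = 0.
From deg A=1, deg B=0, deg C=3: d=2.
A polynomial solution: f(k) = 3*(k**2 + 2*k - 4).
Then R = B(k−1)f/C = 3*(k**2 + 2*k - 4)/(k**3 + 4*k**2 + 5*k + 9), so s_k = R(k)·t_k = -(k**2 + 2*k - 4)*factorial(k + 2)/3**k.
Δs = -(k**3 + 4*k**2 + 5*k + 9)*factorial(k + 2)/(3*3**k), as required.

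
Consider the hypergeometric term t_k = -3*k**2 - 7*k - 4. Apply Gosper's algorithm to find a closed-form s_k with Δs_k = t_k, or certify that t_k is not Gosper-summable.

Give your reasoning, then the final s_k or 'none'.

s_k = k*(-k**2 - 2*k - 1)

t_(k+1)/t_k = (3*k**2 + 13*k + 14)/(3*k**2 + 7*k + 4).
A = 1, B = 1, C = k**2 + 7*k/3 + 4/3.
Solve (1)·f(k+1) − (1)·f(k) = k**2 + 7*k/3 + 4/3.
deg f ≤ 3 (via 0,0,2).
Solving with deg f ≤ 3: f(k) = k*(k + 1)**2/3.
R(k) = B(k−1)·f(k)/C(k) = k*(k + 1)/(3*k + 4); s_k = R·t_k = k*(-k**2 - 2*k - 1).
s_(k+1) − s_k = -3*k**2 - 7*k - 4 = t_k.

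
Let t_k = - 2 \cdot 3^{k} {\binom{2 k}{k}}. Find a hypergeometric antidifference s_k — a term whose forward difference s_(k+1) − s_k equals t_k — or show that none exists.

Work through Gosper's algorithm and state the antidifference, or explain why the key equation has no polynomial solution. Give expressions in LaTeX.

none — t_k is not Gosper-summable

The ratio is 6*(2*k + 1)/(k + 1).
So A=12*k + 6 and B=k + 1, with C=1.
Key eq: (12*k + 6)·f(k+1) = (k)·f(k) + (1).
d = -1 from the (1,1,0) case.
Negative degree bound (-1): no f exists, t_k not Gosper-summable.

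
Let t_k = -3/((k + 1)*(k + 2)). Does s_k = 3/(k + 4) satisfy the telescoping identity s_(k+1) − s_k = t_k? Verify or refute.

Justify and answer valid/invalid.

Invalid: residual 18*(k + 3)/(k**4 + 12*k**3 + 49*k**2 + 78*k + 40) ≠ 0.

s_(k+1) = 3/(k + 5)
s_(k+1) − s_k = -3/((k + 4)*(k + 5))
(s_(k+1) − s_k) − t_k = 18*(k + 3)/(k**4 + 12*k**3 + 49*k**2 + 78*k + 40)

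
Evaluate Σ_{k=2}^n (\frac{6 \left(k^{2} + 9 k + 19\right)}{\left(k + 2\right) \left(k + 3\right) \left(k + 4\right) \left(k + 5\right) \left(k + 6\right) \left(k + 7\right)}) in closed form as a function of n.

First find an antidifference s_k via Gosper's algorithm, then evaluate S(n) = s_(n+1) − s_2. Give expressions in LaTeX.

S(n) = \frac{n^{3} + 15 n^{2} + 71 n - 87}{96 \left(n^{3} + 15 n^{2} + 71 n + 105\right)}

Step 1: r(k) = (k + 2)*(9*k + (k + 1)**2 + 28)/((k + 8)*(k**2 + 9*k + 19)).
Normal form (A,B,C) = (k + 2, k + 8, k**2 + 9*k + 19).
Key eq: (k + 2)·f(k+1) = (k + 7)·f(k) + (k**2 + 9*k + 19).
Bound: deg f ≤ 5.
A polynomial solution: f(k) = k*(k + 3)*(k + 5)*(k**2 + 12*k + 44)/144.
Get s_k = R·t_k = k*(k**2 + 12*k + 44)/(24*(k**3 + 12*k**2 + 44*k + 48)) with R(k) = B(k−1)f(k)/C(k) = k*(k + 3)*(k + 5)*(k + 7)*(k**2 + 12*k + 44)/(144*(k**2 + 9*k + 19)).
s_(k+1) − s_k = 6*(k**2 + 9*k + 19)/(k**6 + 27*k**5 + 295*k**4 + 1665*k**3 + 5104*k**2 + 8028*k + 5040) = t_k.
Evaluate: s_(n+1) = (n**3 + 15*n**2 + 71*n + 57)/(24*(n**3 + 15*n**2 + 71*n + 105)); subtract s_(2) = 1/32 ⇒ S(n) = (n**3 + 15*n**2 + 71*n - 87)/(96*(n**3 + 15*n**2 + 71*n + 105)).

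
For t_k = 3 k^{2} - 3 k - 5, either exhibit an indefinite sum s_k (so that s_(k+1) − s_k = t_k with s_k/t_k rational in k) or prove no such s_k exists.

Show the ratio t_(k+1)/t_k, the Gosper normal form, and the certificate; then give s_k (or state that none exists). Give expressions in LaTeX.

r(k) = (3*k**2 + 3*k - 5)/(3*k**2 - 3*k - 5) after simplifying.
So A=1 and B=1, with C=k**2 - k - 5/3.
Solve (1)·f(k+1) − (1)·f(k) = k**2 - k - 5/3.
d = 3 from the (0,0,2) case.
A polynomial solution: f(k) = k*(k**2 - 3*k - 3)/3.
Certificate R = B(k−1)f/C = k*(k**2 - 3*k - 3)/(3*k**2 - 3*k - 5) gives s_k = k*(k**2 - 3*k - 3).
Verify: 3*k**2 - 3*k - 5 matches t_k.

s_k = k \left(k^{2} - 3 k - 3\right)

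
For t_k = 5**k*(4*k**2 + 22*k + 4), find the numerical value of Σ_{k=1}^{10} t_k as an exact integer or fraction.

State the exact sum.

Σ = 7324218750

r(k) = 5*(2*k**2 + 15*k + 15)/(2*k**2 + 11*k + 2) after simplifying.
So A=5 and B=1, with C=k**2 + 11*k/2 + 1.
Solve (5)·f(k+1) − (1)·f(k) = k**2 + 11*k/2 + 1.
d = 2 from the (0,0,2) case.
Coefficient equations give f(k) = (k - 1)*(k + 4)/4.
Then R = B(k−1)f/C = (k - 1)*(k + 4)/(2*(2*k**2 + 11*k + 2)), so s_k = R(k)·t_k = 5**k*(k**2 + 3*k - 4).
Check: Δs_k = 5**k*(4*k**2 + 22*k + 4). ✓
Telescoping: Σ = s_(11) − s_(1) = 7324218750 − (0) = 7324218750.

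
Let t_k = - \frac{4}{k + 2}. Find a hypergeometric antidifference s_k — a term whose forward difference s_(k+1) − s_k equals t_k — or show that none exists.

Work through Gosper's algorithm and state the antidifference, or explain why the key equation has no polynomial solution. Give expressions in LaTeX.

none (Gosper's algorithm certifies no s_k)

Step 1: r(k) = (k + 2)/(k + 3).
So A=k + 2 and B=k + 3, with C=1.
f must satisfy (k + 2)·f(k+1) − (k + 2)·f(k) = 1.
From deg A=1, deg B=1, deg C=0: d=0.
Generic f = c0 gives residual -1; -1 = 0 cannot hold, so t_k is not Gosper-summable.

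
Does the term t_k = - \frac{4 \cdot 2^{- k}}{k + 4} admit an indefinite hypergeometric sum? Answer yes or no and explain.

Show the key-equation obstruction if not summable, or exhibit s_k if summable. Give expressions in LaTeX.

Step 1: r(k) = (k + 4)/(2*(k + 5)).
Normal form (A,B,C) = (k/2 + 2, k + 5, 1).
Solve (k/2 + 2)·f(k+1) − (k + 4)·f(k) = 1.
Bound: deg f ≤ -1.
Bound -1 < 0, so the key equation has no polynomial solution.

No; the degree bound rules out any f.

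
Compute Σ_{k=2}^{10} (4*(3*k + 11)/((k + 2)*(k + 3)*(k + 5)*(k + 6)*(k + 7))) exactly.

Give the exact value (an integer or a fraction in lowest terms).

Σ = 207/12376

r(k) = (k + 2)*(k + 5)*(3*k + 14)/((k + 4)*(k + 8)*(3*k + 11)) after simplifying.
So A=k + 2 and B=k + 8, with C=k**2 + 23*k/3 + 44/3.
Solve (k + 2)·f(k+1) − (k + 7)·f(k) = k**2 + 23*k/3 + 44/3.
Bound: deg f ≤ 5.
Solve for f: f(k) = k*(k + 3)*(k + 4)*(k**2 + 13*k + 52)/180 (degree 5 ≤ 5).
So s_k = (B(k−1)f/C)·t_k = (k*(k + 3)*(k + 7)*(k**2 + 13*k + 52)/(60*(3*k + 11)))·t_k = k*(k**2 + 13*k + 52)/(15*(k**3 + 13*k**2 + 52*k + 60)).
s_(k+1) − s_k = 4*(3*k + 11)/(k**5 + 23*k**4 + 203*k**3 + 853*k**2 + 1692*k + 1260) = t_k.
Sum = s_(11) − s_(2); s_(11) = 869/13260, s_(2) = 41/840 ⇒ 207/12376.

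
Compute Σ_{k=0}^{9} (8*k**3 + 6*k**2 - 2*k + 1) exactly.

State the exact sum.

Σ = 17830

The ratio is (8*k**3 + 30*k**2 + 34*k + 13)/(8*k**3 + 6*k**2 - 2*k + 1).
Factor: A=1; B=1; C=k**3 + 3*k**2/4 - k/4 + 1/8.
Need (1)·f(k+1) − (1)·f(k) = k**3 + 3*k**2/4 - k/4 + 1/8.
deg f ≤ 4 (via 0,0,3).
A polynomial solution: f(k) = k*(2*k**3 - 2*k**2 - 2*k + 3)/8.
Then R = B(k−1)f/C = k*(2*k**3 - 2*k**2 - 2*k + 3)/(8*k**3 + 6*k**2 - 2*k + 1), so s_k = R(k)·t_k = k*(2*k**3 - 2*k**2 - 2*k + 3).
s_(k+1) − s_k = 8*k**3 + 6*k**2 - 2*k + 1 = t_k.
Σ_(k=0)^(9) t_k = s_(10) − s_(0) = 17830 − (0) = 17830.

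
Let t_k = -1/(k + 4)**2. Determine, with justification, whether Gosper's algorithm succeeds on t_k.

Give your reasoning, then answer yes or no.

No — t_k has no hypergeometric antidifference.

t_(k+1)/t_k = (k + 4)**2/(k + 5)**2.
So A=k**2 + 8*k + 16 and B=k**2 + 10*k + 25, with C=1.
f must satisfy (k**2 + 8*k + 16)·f(k+1) − (k**2 + 8*k + 16)·f(k) = 1.
d = 0 from the (2,2,0) case.
f = c0 ⇒ A·f(k+1) − B(k−1)·f(k) − C = -1. The system {-1 = 0} is inconsistent; no antidifference.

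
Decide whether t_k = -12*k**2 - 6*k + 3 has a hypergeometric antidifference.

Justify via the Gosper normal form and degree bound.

Yes. s_k = k*(-4*k**2 + 3*k + 4).

t_(k+1)/t_k = (4*k**2 + 10*k + 5)/(4*k**2 + 2*k - 1).
Take A(k)=1, B(k)=1, C(k)=k**2 + k/2 - 1/4.
Key eq: (1)·f(k+1) = (1)·f(k) + (k**2 + k/2 - 1/4).
Bound: deg f ≤ 3.
Coefficient equations give f(k) = k*(4*k**2 - 3*k - 4)/12.
Certificate R = B(k−1)f/C = k*(4*k**2 - 3*k - 4)/(3*(4*k**2 + 2*k - 1)) gives s_k = k*(-4*k**2 + 3*k + 4).
Δs = -12*k**2 - 6*k + 3, as required.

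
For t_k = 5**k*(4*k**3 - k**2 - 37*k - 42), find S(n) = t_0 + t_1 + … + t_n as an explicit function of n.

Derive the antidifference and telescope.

S(n) = 5*5**n*n**3 - 5*5**n*n**2 - 40*5**n*n - 45*5**n + 3

Ratio r(k) = 5*(4*k**3 + 11*k**2 - 27*k - 76)/(4*k**3 - k**2 - 37*k - 42).
Gosper form: A/B · C(k+1)/C(k) with A=5, B=1, C=k**3 - k**2/4 - 37*k/4 - 21/2.
Key eq: (5)·f(k+1) = (1)·f(k) + (k**3 - k**2/4 - 37*k/4 - 21/2).
From deg A=0, deg B=0, deg C=3: d=3.
A polynomial solution: f(k) = (k**3 - 4*k**2 - 3*k - 3)/4.
So s_k = (B(k−1)f/C)·t_k = ((k**3 - 4*k**2 - 3*k - 3)/(4*k**3 - k**2 - 37*k - 42))·t_k = 5**k*(k**3 - 4*k**2 - 3*k - 3).
s_(k+1) − s_k = 5**k*(4*k**3 - k**2 - 37*k - 42) = t_k.
Telescope: S(n) = s_(n+1) − s_(0) = 5**(n + 1)*(n**3 - n**2 - 8*n - 9) − (-3) = 5*5**n*n**3 - 5*5**n*n**2 - 40*5**n*n - 45*5**n + 3.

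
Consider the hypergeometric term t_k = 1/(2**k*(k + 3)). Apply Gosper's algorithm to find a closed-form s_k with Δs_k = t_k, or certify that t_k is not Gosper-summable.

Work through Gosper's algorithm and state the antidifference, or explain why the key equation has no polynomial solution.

t_(k+1)/t_k = (k + 3)/(2*(k + 4)).
Gosper form: A/B · C(k+1)/C(k) with A=k/2 + 3/2, B=k + 4, C=1.
Set up (k/2 + 3/2)·f(k+1) − (k + 3)·f(k) − (1) = 0.
Bound: deg f ≤ -1.
deg f ≤ -1 is impossible — no certificate.

not Gosper-summable; s_k does not exist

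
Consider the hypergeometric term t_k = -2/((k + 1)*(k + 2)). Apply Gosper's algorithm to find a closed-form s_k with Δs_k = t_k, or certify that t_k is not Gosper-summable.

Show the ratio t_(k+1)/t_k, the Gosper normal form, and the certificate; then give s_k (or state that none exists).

r(k) = (k + 1)/(k + 3) after simplifying.
So A=k + 1 and B=k + 3, with C=1.
Need (k + 1)·f(k+1) − (k + 2)·f(k) = 1.
Degrees (1,1,0) ⇒ d ≤ 1.
Solve for f: f(k) = k (degree 1 ≤ 1).
Get s_k = R·t_k = -2*k/(k + 1) with R(k) = B(k−1)f(k)/C(k) = k*(k + 2).
s_(k+1) − s_k = -2/(k**2 + 3*k + 2) = t_k.

s_k = -2*k/(k + 1)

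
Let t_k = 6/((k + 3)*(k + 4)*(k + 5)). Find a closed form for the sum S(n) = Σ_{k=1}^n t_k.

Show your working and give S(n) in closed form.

Step 1: r(k) = (k + 3)/(k + 6).
A = k + 3, B = k + 6, C = 1.
Set up (k + 3)·f(k+1) − (k + 5)·f(k) − (1) = 0.
deg f ≤ 2 (via 1,1,0).
Solving with deg f ≤ 2: f(k) = k*(k + 7)/24.
Then R = B(k−1)f/C = k*(k + 5)*(k + 7)/24, so s_k = R(k)·t_k = k*(k + 7)/(4*(k + 3)*(k + 4)).
s_(k+1) − s_k = 6/(k**3 + 12*k**2 + 47*k + 60) = t_k.
Σ_(k=1)^n t_k = s_(n+1) − s_(1) = ((n**2 + 9*n + 8)/(4*(n**2 + 9*n + 20))) − (1/10), i.e. 3*n*(n + 9)/(20*(n**2 + 9*n + 20)).

S(n) = 3*n*(n + 9)/(20*(n**2 + 9*n + 20))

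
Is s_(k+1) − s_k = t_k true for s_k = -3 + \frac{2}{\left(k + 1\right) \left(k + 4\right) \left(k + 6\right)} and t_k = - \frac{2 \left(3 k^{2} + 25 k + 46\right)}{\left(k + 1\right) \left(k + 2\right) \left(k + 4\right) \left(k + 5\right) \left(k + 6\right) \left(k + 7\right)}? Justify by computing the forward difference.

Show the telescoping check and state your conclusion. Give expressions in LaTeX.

s_(k+1) = -3 + 2/((k + 2)*(k + 5)*(k + 7))
s_(k+1) − s_k = 2/((k + 2)*(k + 5)*(k + 7)) - 2/((k + 1)*(k + 4)*(k + 6))
(s_(k+1) − s_k) − t_k = 0

Valid — Δs_k = t_k.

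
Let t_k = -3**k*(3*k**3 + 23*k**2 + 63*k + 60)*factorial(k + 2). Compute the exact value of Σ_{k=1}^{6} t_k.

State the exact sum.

The ratio is 3*(3*k**4 + 41*k**3 + 214*k**2 + 503*k + 447)/(3*k**3 + 23*k**2 + 63*k + 60).
Take A(k)=3*k + 9, B(k)=1, C(k)=k**3 + 23*k**2/3 + 21*k + 20.
f must satisfy (3*k + 9)·f(k+1) − (1)·f(k) = k**3 + 23*k**2/3 + 21*k + 20.
d = 2 from the (1,0,3) case.
Solve for f: f(k) = (k**2 + 3*k + 3)/3 (degree 2 ≤ 2).
R(k) = B(k−1)·f(k)/C(k) = (k**2 + 3*k + 3)/(3*k**3 + 23*k**2 + 63*k + 60); s_k = R·t_k = -3**k*(k**2 + 3*k + 3)*factorial(k + 2).
s_(k+1) − s_k = -3**k*(3*k**3 + 23*k**2 + 63*k + 60)*factorial(k + 2) = t_k.
Evaluate s at k=7 and k=1: -57934154880 and -126; difference -57934154754.

Σ = -57934154754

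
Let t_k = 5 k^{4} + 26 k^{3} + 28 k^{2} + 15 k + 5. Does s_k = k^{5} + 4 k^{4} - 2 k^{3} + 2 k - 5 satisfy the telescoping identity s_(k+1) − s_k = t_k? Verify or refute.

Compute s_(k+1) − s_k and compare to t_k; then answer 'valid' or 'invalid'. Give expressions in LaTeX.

s_(k+1) = k*(k**4 + 9*k**3 + 24*k**2 + 28*k + 17)
s_(k+1) − s_k = 5*k**4 + 26*k**3 + 28*k**2 + 15*k + 5
(s_(k+1) − s_k) − t_k = 0

valid (s_(k+1) − s_k reduces to t_k)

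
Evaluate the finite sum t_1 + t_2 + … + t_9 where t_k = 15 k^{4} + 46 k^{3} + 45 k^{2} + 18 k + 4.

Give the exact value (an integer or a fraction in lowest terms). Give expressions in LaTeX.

t_(k+1)/t_k = (15*k**4 + 106*k**3 + 273*k**2 + 306*k + 128)/(15*k**4 + 46*k**3 + 45*k**2 + 18*k + 4).
So A=1 and B=1, with C=k**4 + 46*k**3/15 + 3*k**2 + 6*k/5 + 4/15.
f must satisfy (1)·f(k+1) − (1)·f(k) = k**4 + 46*k**3/15 + 3*k**2 + 6*k/5 + 4/15.
From deg A=0, deg B=0, deg C=4: d=5.
Solving with deg f ≤ 5: f(k) = k*(k + 1)*(3*k**3 + k**2 - 4*k + 2)/15.
R(k) = B(k−1)·f(k)/C(k) = k*(3*k**3 + k**2 - 4*k + 2)/(15*k**3 + 31*k**2 + 14*k + 4); s_k = R·t_k = k*(3*k**4 + 4*k**3 - 3*k**2 - 2*k + 2).
s_(k+1) − s_k = 15*k**4 + 46*k**3 + 45*k**2 + 18*k + 4 = t_k.
Evaluate s at k=10 and k=1: 336820 and 4; difference 336816.

Σ = 336816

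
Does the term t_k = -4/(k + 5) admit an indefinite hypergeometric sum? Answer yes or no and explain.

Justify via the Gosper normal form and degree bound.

No. Not Gosper-summable.

The ratio is (k + 5)/(k + 6).
Factor: A=k + 5; B=k + 6; C=1.
Need (k + 5)·f(k+1) − (k + 5)·f(k) = 1.
d = 0 from the (1,1,0) case.
Generic f = c0 gives residual -1; -1 = 0 cannot hold, so t_k is not Gosper-summable.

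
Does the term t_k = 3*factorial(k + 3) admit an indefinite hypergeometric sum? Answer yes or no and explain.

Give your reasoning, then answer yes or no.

Step 1: r(k) = k + 4.
Factor: A=k + 4; B=1; C=1.
Need (k + 4)·f(k+1) − (1)·f(k) = 1.
Bound: deg f ≤ -1.
d = -1 < 0 ⇒ no nonzero polynomial f; not summable.

No — key equation has no polynomial f.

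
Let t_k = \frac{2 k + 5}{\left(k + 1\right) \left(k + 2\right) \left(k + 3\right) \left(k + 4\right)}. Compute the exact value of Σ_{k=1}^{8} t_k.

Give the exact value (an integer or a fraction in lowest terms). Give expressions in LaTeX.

Σ = 7/60

The ratio is (k + 1)*(2*k + 7)/((k + 5)*(2*k + 5)).
A = k + 1, B = k + 5, C = k + 5/2.
Solve (k + 1)·f(k+1) − (k + 4)·f(k) = k + 5/2.
From deg A=1, deg B=1, deg C=1: d=3.
Match coefficients ⇒ f(k) = k*(k + 2)*(k + 4)/6.
Then R = B(k−1)f/C = k*(k + 2)*(k + 4)**2/(3*(2*k + 5)), so s_k = R(k)·t_k = k*(k + 4)/(3*(k**2 + 4*k + 3)).
Check: Δs_k = (2*k + 5)/(k**4 + 10*k**3 + 35*k**2 + 50*k + 24). ✓
Sum = s_(9) − s_(1); s_(9) = 13/40, s_(1) = 5/24 ⇒ 7/60.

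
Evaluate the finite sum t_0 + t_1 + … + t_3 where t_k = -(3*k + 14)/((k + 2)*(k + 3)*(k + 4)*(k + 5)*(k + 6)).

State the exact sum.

Σ = -29/945

r(k) = (k + 2)*(3*k + 17)/((k + 7)*(3*k + 14)) after simplifying.
Take A(k)=k + 2, B(k)=k + 7, C(k)=k + 14/3.
f must satisfy (k + 2)·f(k+1) − (k + 6)·f(k) = k + 14/3.
deg f ≤ 4 (via 1,1,1).
A polynomial solution: f(k) = k*(k + 4)*(k**2 + 10*k + 31)/90.
Get s_k = R·t_k = k*(-k**2 - 10*k - 31)/(30*(k**3 + 10*k**2 + 31*k + 30)) with R(k) = B(k−1)f(k)/C(k) = k*(k + 4)*(k + 6)*(k**2 + 10*k + 31)/(30*(3*k + 14)).
Check: Δs_k = (-3*k - 14)/(k**5 + 20*k**4 + 155*k**3 + 580*k**2 + 1044*k + 720). ✓
Evaluate s at k=4 and k=0: -29/945 and 0; difference -29/945.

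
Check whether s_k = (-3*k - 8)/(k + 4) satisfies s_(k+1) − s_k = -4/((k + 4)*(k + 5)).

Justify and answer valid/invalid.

s_(k+1) = (-3*k - 11)/(k + 5)
s_(k+1) − s_k = -4/(k**2 + 9*k + 20)
(s_(k+1) − s_k) − t_k = 0

valid (s_(k+1) − s_k reduces to t_k)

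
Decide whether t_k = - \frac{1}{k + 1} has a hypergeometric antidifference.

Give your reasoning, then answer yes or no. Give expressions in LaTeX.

No; the coefficient equations for f are inconsistent.

t_(k+1)/t_k = (k + 1)/(k + 2).
Factor: A=k + 1; B=k + 2; C=1.
Set up (k + 1)·f(k+1) − (k + 1)·f(k) − (1) = 0.
deg f ≤ 0 (via 1,1,0).
Put f(k) = c0: A·f(k+1) − B(k−1)·f(k) − C = -1; need -1 = 0 — inconsistent ⇒ no f, not summable.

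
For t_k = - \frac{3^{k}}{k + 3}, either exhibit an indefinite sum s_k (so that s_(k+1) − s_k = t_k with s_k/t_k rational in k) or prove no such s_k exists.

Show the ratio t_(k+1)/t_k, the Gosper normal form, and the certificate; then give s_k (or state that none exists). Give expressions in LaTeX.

not Gosper-summable; s_k does not exist

The ratio is 3*(k + 3)/(k + 4).
Take A(k)=3*k + 9, B(k)=k + 4, C(k)=1.
Key eq: (3*k + 9)·f(k+1) = (k + 3)·f(k) + (1).
deg f ≤ -1 (via 1,1,0).
deg f ≤ -1 is impossible — no certificate.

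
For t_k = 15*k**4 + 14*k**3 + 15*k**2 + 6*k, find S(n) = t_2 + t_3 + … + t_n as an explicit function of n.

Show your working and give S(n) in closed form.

S(n) = 3*n**5 + 11*n**4 + 17*n**3 + 14*n**2 + 5*n - 50

Ratio r(k) = (15*k**4 + 74*k**3 + 147*k**2 + 138*k + 50)/(k*(15*k**3 + 14*k**2 + 15*k + 6)).
Factor: A=1; B=1; C=k**4 + 14*k**3/15 + k**2 + 2*k/5.
f must satisfy (1)·f(k+1) − (1)·f(k) = k**4 + 14*k**3/15 + k**2 + 2*k/5.
d = 5 from the (0,0,4) case.
A polynomial solution: f(k) = k*(k - 1)*(3*k**3 - k**2 + 2*k + 1)/15.
So s_k = (B(k−1)f/C)·t_k = ((k - 1)*(3*k**3 - k**2 + 2*k + 1)/(15*k**3 + 14*k**2 + 15*k + 6))·t_k = k*(3*k**4 - 4*k**3 + 3*k**2 - k - 1).
Check: Δs_k = k*(15*k**3 + 14*k**2 + 15*k + 6). ✓
s_(n+1) = n*(3*n**4 + 11*n**3 + 17*n**2 + 14*n + 5) and s_(2) = 50, so S(n) = 3*n**5 + 11*n**4 + 17*n**3 + 14*n**2 + 5*n - 50.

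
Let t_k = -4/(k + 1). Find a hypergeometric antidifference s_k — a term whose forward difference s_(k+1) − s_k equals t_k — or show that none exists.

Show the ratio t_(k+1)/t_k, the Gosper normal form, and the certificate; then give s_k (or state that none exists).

no hypergeometric antidifference exists

Ratio r(k) = (k + 1)/(k + 2).
Gosper form: A/B · C(k+1)/C(k) with A=k + 1, B=k + 2, C=1.
Need (k + 1)·f(k+1) − (k + 1)·f(k) = 1.
Bound: deg f ≤ 0.
f = c0 ⇒ A·f(k+1) − B(k−1)·f(k) − C = -1. The system {-1 = 0} is inconsistent; no antidifference.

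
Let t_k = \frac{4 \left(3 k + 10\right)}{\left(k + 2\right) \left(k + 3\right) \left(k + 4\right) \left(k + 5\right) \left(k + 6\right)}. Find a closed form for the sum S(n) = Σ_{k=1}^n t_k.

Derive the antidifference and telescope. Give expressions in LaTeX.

The ratio is (k + 2)*(3*k + 13)/((k + 7)*(3*k + 10)).
Take A(k)=k + 2, B(k)=k + 7, C(k)=k + 10/3.
f must satisfy (k + 2)·f(k+1) − (k + 6)·f(k) = k + 10/3.
deg f ≤ 4 (via 1,1,1).
Match coefficients ⇒ f(k) = k*(k + 3)*(k**2 + 11*k + 38)/120.
R(k) = B(k−1)·f(k)/C(k) = k*(k + 3)*(k + 6)*(k**2 + 11*k + 38)/(40*(3*k + 10)); s_k = R·t_k = k*(k**2 + 11*k + 38)/(10*(k**3 + 11*k**2 + 38*k + 40)).
Δs = 4*(3*k + 10)/(k**5 + 20*k**4 + 155*k**3 + 580*k**2 + 1044*k + 720), as required.
Σ_(k=1)^n t_k = s_(n+1) − s_(1) = ((n**3 + 14*n**2 + 63*n + 50)/(10*(n**3 + 14*n**2 + 63*n + 90))) − (1/18), i.e. 2*n*(n**2 + 14*n + 63)/(45*(n**3 + 14*n**2 + 63*n + 90)).

S(n) = \frac{2 n \left(n^{2} + 14 n + 63\right)}{45 \left(n^{3} + 14 n^{2} + 63 n + 90\right)}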